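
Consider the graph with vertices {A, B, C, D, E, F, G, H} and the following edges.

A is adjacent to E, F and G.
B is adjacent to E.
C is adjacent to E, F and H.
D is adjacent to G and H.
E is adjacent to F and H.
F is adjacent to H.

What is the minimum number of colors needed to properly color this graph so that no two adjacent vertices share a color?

C, E, F, H form a clique, so at least 4 colors are needed.
A valid assignment using 4 colors: A=2, B=2, C=4, D=1, E=1, F=3, G=3, H=2. Every edge joins two different colors.

4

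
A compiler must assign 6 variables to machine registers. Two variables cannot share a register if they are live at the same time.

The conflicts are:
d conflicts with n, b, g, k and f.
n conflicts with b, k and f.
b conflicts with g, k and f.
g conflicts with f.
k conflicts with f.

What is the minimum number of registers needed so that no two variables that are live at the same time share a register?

5

d, n, b, k, f are mutually in conflict, so at least 5 registers are needed.
5 registers suffice: register 1 → {d}; register 2 → {b}; register 3 → {f}; register 4 → {n, g}; register 5 → {k}. Each listed conflict is separated.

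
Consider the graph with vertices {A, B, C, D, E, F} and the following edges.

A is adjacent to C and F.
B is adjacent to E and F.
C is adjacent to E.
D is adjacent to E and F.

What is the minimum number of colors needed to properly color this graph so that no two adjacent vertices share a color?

The cycle F-A-C-E-B-F has odd length 5, so it cannot be 2-colored; at least 3 colors are needed.
3 colors suffice: color 1 → {E, F}; color 2 → {B, C, D}; color 3 → {A}. Each edge has distinct colors on its endpoints.

3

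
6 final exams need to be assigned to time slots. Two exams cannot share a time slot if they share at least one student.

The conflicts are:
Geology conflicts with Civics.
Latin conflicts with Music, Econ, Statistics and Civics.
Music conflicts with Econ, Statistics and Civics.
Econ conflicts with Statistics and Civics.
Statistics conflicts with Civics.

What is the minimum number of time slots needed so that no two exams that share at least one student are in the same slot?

5

Latin, Music, Econ, Statistics, Civics all conflict with each other, so at least 5 time slots are needed.
5 time slots suffice: time slot 1 → {Civics}; time slot 2 → {Geology, Econ}; time slot 3 → {Statistics}; time slot 4 → {Latin}; time slot 5 → {Music}. No two conflicting exams share a time slot.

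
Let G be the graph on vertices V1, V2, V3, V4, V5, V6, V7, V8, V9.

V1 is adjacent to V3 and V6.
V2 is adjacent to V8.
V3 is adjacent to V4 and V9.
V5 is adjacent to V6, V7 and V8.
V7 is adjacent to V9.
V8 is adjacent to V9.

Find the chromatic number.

V3 and V4 are adjacent, so at least 2 colors are needed.
2 colors suffice: color 1 → {V3, V6, V7, V8}; color 2 → {V1, V2, V4, V5, V9}. Each edge has distinct colors on its endpoints.

2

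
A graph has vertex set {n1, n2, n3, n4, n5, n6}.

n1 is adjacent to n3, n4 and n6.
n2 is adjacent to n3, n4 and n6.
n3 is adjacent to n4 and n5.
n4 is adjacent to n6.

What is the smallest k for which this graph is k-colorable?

3

n1, n4, n6 are pairwise adjacent, so at least 3 colors are needed.
3 colors suffice: color R → {n4, n5}; color B → {n3, n6}; color G → {n1, n2}. Every edge joins two different colors.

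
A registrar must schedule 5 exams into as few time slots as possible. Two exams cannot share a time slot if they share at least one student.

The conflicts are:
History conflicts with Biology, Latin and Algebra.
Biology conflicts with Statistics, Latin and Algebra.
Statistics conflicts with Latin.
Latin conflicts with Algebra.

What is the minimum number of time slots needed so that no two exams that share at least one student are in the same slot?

4

History, Biology, Latin, Algebra all conflict with each other, so at least 4 time slots are needed.
4 time slots suffice: time slot 1 → {Latin}; time slot 2 → {Biology}; time slot 3 → {Statistics, Algebra}; time slot 4 → {History}. Every pair that conflicts lands in different time slots.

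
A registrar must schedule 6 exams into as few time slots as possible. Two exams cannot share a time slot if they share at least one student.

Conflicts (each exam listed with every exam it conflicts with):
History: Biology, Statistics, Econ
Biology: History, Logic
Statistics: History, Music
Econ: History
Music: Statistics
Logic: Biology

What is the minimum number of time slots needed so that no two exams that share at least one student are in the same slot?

2

History and Biology conflict, so at least 2 time slots are needed.
A valid assignment using 2 time slots: History=1, Biology=2, Statistics=2, Econ=2, Music=1, Logic=1. Each listed conflict is separated.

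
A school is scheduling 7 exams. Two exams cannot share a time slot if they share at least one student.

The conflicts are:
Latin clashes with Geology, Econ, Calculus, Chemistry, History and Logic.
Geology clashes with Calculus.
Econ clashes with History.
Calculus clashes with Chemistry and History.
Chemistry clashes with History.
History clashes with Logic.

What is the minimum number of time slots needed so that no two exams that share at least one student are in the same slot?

4

Latin, Calculus, Chemistry, History are mutually in conflict, so at least 4 time slots are needed.
4 time slots suffice: time slot 1 → {Latin}; time slot 2 → {Geology, History}; time slot 3 → {Econ, Calculus, Logic}; time slot 4 → {Chemistry}. No two conflicting exams share a time slot.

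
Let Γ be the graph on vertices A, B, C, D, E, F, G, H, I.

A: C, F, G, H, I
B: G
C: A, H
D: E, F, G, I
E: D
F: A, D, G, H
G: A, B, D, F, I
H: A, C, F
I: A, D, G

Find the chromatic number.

3

D, G, I form a triangle, so at least 3 colors are needed.
3 colors suffice: color red → {E, G, H}; color blue → {A, B, D}; color green → {C, F, I}. No two adjacent vertices share a color.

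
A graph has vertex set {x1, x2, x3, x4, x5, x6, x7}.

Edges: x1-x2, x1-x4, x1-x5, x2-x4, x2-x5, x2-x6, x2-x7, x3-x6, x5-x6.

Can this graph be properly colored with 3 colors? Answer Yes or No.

Yes

The chromatic number is 3. x1, x2, x5 are mutually adjacent, so at least 3 colors are needed.
3 colors suffice: x1=3, x2=1, x3=1, x4=2, x5=2, x6=3, x7=2.
That is already a proper 3-coloring.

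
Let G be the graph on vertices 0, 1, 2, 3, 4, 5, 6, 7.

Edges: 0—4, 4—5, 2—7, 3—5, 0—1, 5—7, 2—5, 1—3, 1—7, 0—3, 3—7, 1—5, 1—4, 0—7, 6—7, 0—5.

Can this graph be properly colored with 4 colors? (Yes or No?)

No

0, 1, 3, 5, 7 are mutually adjacent (a clique of size 5), so at least 5 colors are needed.
So 4 colors are not enough.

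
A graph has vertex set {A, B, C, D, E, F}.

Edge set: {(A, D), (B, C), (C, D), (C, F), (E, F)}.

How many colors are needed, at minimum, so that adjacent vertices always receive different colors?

2

B and C are adjacent, so at least 2 colors are needed.
2 colors suffice: color 1 → {A, C, E}; color 2 → {B, D, F}. Each edge has distinct colors on its endpoints.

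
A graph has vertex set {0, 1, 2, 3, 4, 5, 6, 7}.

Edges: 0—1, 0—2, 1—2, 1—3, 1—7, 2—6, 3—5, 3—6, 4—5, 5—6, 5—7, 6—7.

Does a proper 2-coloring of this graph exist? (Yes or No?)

5, 6, 7 form a triangle, so at least 3 colors are needed.
So 2 colors are not enough.

No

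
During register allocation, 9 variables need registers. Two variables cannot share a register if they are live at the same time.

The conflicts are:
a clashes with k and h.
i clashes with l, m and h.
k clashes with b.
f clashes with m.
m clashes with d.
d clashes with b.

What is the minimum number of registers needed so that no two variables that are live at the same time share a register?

The cycle h-i-m-d-b-k-a-h has odd length 7, so it cannot be 2-colored; at least 3 registers are needed.
3 registers suffice: a=2, i=2, k=1, l=1, f=2, m=1, d=2, h=1, b=3. Every pair that conflicts lands in different registers.

3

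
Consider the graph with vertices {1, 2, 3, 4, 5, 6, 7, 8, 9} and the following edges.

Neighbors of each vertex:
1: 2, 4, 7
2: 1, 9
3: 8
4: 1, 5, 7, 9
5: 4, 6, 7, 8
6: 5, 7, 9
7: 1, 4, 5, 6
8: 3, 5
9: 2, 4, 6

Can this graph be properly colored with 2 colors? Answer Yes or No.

No

1, 4, 7 form a triangle, so at least 3 colors are needed.
So 2 colors are not enough.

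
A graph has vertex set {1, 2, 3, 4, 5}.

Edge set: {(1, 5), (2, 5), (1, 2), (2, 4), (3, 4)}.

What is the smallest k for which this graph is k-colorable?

3

1, 2, 5 form a triangle, so at least 3 colors are needed.
3 colors suffice: color a → {2, 3}; color b → {1, 4}; color c → {5}. No two adjacent vertices share a color.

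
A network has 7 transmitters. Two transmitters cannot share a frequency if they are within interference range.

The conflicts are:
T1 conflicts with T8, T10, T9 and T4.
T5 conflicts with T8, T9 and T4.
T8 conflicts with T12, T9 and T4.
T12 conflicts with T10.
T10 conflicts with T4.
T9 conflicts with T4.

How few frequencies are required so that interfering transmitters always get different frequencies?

T1, T8, T9, T4 are mutually in conflict, so at least 4 frequencies are needed.
4 frequencies suffice: frequency 1 → {T12, T4}; frequency 2 → {T8, T10}; frequency 3 → {T1, T5}; frequency 4 → {T9}. Every pair that conflicts lands in different frequencies.

4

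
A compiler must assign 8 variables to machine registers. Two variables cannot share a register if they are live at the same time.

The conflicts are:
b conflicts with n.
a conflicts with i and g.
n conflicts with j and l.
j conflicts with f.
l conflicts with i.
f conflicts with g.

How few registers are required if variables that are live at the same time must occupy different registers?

3

The cycle a-g-f-j-n-l-i-a has odd length 7, so it cannot be 2-colored; at least 3 registers are needed.
3 registers suffice: register 1 → {n, f, i}; register 2 → {b, j, l, g}; register 3 → {a}. No two conflicting variables share a register.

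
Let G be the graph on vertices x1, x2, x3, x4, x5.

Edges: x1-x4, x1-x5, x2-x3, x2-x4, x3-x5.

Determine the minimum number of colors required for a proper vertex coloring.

3

The cycle x1-x5-x3-x2-x4-x1 has odd length 5, so it cannot be 2-colored; at least 3 colors are needed.
3 colors suffice: color R → {x3, x4}; color B → {x2, x5}; color G → {x1}. Every edge joins two different colors.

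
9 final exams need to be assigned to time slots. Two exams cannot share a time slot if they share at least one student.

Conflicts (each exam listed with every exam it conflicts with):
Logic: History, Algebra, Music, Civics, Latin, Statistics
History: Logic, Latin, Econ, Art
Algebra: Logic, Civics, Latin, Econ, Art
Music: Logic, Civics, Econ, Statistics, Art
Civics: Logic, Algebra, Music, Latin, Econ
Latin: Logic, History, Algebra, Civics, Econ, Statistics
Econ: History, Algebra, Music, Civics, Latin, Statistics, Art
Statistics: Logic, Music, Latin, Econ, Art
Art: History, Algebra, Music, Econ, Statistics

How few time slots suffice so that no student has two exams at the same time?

4

Music, Econ, Statistics, Art pairwise conflict, so at least 4 time slots are needed.
4 time slots suffice: time slot 1 → {Logic, Econ}; time slot 2 → {Latin, Art}; time slot 3 → {History, Civics, Statistics}; time slot 4 → {Algebra, Music}. No two conflicting exams share a time slot.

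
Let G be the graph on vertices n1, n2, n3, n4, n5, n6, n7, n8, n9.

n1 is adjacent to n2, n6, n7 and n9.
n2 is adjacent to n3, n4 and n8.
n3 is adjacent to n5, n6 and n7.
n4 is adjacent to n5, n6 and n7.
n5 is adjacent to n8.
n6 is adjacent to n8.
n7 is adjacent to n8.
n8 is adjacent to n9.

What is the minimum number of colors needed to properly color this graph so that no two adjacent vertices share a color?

n1 and n7 are adjacent, so at least 2 colors are needed.
2 colors suffice: color R → {n1, n3, n4, n8}; color B → {n2, n5, n6, n7, n9}. No two adjacent vertices share a color.

2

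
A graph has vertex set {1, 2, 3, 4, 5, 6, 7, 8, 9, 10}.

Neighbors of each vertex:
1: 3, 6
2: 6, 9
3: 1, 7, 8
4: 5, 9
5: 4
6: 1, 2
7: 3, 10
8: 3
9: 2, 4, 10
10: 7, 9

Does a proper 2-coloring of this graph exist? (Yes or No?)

The cycle 3-7-10-9-2-6-1-3 has odd length 7, so it cannot be 2-colored; at least 3 colors are needed.
So 2 colors are not enough.

No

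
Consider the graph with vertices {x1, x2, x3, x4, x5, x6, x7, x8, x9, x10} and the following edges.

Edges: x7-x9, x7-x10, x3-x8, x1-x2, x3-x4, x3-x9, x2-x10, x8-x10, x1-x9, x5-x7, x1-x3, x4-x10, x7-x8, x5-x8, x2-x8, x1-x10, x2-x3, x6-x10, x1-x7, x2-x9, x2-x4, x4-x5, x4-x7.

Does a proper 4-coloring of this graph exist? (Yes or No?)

The chromatic number is 4. x1, x2, x3, x9 are mutually adjacent (a clique of size 4), so at least 4 colors are needed.
4 colors suffice: color 1 → {x2, x6, x7}; color 2 → {x3, x5, x10}; color 3 → {x1, x4, x8}; color 4 → {x9}.
That is already a proper 4-coloring.

Yes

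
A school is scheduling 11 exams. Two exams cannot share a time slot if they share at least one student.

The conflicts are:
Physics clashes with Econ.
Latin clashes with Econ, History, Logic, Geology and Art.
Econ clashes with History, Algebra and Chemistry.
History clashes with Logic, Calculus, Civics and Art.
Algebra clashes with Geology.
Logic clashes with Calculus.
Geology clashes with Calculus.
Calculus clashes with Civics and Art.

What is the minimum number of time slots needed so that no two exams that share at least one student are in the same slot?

History, Calculus, Art all conflict with each other, so at least 3 time slots are needed.
3 time slots suffice: time slot 1 → {Physics, History, Geology, Chemistry}; time slot 2 → {Latin, Algebra, Calculus}; time slot 3 → {Econ, Logic, Civics, Art}. Every pair that conflicts lands in different time slots.

3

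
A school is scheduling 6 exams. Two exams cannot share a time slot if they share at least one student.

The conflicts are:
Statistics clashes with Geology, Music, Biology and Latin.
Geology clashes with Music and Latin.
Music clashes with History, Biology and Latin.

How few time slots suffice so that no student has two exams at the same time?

4

Statistics, Geology, Music, Latin pairwise conflict, so at least 4 time slots are needed.
A valid assignment using 4 time slots: Statistics=2, Geology=4, Music=1, History=2, Biology=3, Latin=3. No two conflicting exams share a time slot.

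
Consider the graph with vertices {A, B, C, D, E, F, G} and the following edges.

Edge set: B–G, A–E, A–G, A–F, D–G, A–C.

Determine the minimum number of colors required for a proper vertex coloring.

D and G are adjacent, so at least 2 colors are needed.
One proper 2-coloring: A=1, B=1, C=2, D=1, E=2, F=2, G=2. No two adjacent vertices share a color.

2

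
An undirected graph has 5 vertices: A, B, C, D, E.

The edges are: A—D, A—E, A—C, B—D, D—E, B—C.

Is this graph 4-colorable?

Yes

The chromatic number is 3. A, D, E are mutually adjacent, so at least 3 colors are needed.
3 colors suffice: color 1 → {A, B}; color 2 → {C, D}; color 3 → {E}.
Since 4 ≥ 3, a proper 4-coloring certainly exists.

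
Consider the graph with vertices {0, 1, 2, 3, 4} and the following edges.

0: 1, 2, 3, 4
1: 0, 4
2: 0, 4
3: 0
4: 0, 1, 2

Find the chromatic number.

3

0, 1, 4 are pairwise adjacent, so at least 3 colors are needed.
3 colors suffice: color a → {0}; color b → {3, 4}; color c → {1, 2}. Each edge has distinct colors on its endpoints.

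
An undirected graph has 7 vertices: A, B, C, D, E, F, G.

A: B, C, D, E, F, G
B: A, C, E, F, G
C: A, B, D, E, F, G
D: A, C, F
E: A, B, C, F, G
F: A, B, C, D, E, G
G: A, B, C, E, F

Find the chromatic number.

6

A, B, C, E, F, G are pairwise adjacent (a clique of size 6), so at least 6 colors are needed.
6 colors suffice: color 1 → {A}; color 2 → {C}; color 3 → {F}; color 4 → {D, G}; color 5 → {E}; color 6 → {B}. Each edge has distinct colors on its endpoints.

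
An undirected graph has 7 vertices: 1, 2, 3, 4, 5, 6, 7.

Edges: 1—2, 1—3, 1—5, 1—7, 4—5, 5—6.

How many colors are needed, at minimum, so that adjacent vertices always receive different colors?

1 and 3 are adjacent, so at least 2 colors are needed.
2 colors suffice: color red → {1, 4, 6}; color blue → {2, 3, 5, 7}. Each edge has distinct colors on its endpoints.

2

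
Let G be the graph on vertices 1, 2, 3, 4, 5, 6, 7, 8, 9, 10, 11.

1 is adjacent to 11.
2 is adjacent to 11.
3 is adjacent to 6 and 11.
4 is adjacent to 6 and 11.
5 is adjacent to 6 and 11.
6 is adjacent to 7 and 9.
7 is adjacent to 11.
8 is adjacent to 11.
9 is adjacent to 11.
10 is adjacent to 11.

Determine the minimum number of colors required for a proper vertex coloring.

2

4 and 6 are adjacent, so at least 2 colors are needed.
One proper 2-coloring: 1=blue, 2=blue, 3=blue, 4=blue, 5=blue, 6=red, 7=blue, 8=blue, 9=blue, 10=blue, 11=red. Every edge joins two different colors.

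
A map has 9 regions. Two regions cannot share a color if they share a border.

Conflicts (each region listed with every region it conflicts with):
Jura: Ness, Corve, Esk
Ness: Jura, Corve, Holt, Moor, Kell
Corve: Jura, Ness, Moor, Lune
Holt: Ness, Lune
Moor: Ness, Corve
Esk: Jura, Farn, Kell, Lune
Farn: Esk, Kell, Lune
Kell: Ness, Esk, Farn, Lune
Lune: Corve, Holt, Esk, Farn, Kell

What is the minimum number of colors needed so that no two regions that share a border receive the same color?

Esk, Farn, Kell, Lune are mutually in conflict, so at least 4 colors are needed.
4 colors suffice: color 1 → {Ness, Lune}; color 2 → {Corve, Holt, Esk}; color 3 → {Jura, Moor, Kell}; color 4 → {Farn}. No two conflicting regions share a color.

4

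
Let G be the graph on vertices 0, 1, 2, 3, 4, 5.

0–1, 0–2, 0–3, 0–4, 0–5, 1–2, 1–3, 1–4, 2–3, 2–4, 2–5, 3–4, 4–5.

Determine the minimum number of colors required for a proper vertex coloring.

0, 1, 2, 3, 4 form a clique, so at least 5 colors are needed.
5 colors suffice: color a → {4}; color b → {2}; color c → {0}; color d → {1, 5}; color e → {3}. Each edge has distinct colors on its endpoints.

5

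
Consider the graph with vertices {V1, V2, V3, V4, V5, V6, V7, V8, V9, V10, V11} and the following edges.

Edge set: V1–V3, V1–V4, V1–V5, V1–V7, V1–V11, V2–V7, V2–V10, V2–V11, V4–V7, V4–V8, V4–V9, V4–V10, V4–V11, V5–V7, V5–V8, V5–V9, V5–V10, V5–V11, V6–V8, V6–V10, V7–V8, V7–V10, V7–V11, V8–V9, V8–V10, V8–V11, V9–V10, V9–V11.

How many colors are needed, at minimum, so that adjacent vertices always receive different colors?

4

V1, V5, V7, V11 form a clique, so at least 4 colors are needed.
4 colors suffice: V1=2, V2=2, V3=1, V4=4, V5=4, V6=1, V7=1, V8=2, V9=1, V10=3, V11=3. Every edge joins two different colors.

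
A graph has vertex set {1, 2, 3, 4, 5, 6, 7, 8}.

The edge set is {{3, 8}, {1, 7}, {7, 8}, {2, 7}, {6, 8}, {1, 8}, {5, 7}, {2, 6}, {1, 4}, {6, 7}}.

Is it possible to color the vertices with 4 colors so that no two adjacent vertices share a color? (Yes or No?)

Yes

The chromatic number is 3. 6, 7, 8 are mutually adjacent, so at least 3 colors are needed.
A valid assignment using 3 colors: 1=green, 2=blue, 3=red, 4=red, 5=blue, 6=green, 7=red, 8=blue.
Since 4 ≥ 3, a proper 4-coloring certainly exists.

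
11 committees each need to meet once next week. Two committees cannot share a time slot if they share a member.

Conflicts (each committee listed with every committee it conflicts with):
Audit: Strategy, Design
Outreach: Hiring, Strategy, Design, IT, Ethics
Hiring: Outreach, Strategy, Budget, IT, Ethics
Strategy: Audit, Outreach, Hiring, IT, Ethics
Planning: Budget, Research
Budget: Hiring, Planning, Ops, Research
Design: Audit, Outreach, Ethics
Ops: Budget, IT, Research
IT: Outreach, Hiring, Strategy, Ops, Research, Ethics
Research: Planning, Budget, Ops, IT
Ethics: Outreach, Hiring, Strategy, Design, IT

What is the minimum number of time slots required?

Outreach, Hiring, Strategy, IT, Ethics pairwise conflict, so at least 5 time slots are needed.
Using 5 time slots: Audit=2, Outreach=4, Hiring=2, Strategy=5, Planning=3, Budget=1, Design=1, Ops=3, IT=1, Research=2, Ethics=3. Every pair that conflicts lands in different time slots.

5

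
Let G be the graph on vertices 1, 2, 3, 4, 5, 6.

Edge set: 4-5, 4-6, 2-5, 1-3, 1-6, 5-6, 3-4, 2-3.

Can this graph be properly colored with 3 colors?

Yes

The chromatic number is 3. 4, 5, 6 are pairwise adjacent, so at least 3 colors are needed.
A valid assignment using 3 colors: 1=blue, 2=blue, 3=red, 4=blue, 5=red, 6=green.
That is already a proper 3-coloring.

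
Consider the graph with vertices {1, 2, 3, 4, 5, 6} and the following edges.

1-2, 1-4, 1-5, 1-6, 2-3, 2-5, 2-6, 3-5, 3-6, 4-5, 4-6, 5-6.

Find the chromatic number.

1, 4, 5, 6 form a clique, so at least 4 colors are needed.
4 colors suffice: 1=green, 2=yellow, 3=green, 4=yellow, 5=red, 6=blue. Each edge has distinct colors on its endpoints.

4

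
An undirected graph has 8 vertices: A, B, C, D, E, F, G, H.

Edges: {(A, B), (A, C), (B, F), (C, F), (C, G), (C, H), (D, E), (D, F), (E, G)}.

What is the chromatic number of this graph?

3

The cycle D-F-C-G-E-D has odd length 5, so it cannot be 2-colored; at least 3 colors are needed.
A valid assignment using 3 colors: A=2, B=1, C=1, D=3, E=1, F=2, G=2, H=2. Every edge joins two different colors.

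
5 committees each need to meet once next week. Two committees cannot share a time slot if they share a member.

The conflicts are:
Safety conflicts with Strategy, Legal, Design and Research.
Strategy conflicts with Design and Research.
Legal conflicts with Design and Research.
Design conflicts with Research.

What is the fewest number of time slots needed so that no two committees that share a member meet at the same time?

Safety, Legal, Design, Research all conflict with each other, so at least 4 time slots are needed.
4 time slots suffice: time slot 1 → {Safety}; time slot 2 → {Design}; time slot 3 → {Research}; time slot 4 → {Strategy, Legal}. No two conflicting committees share a time slot.

4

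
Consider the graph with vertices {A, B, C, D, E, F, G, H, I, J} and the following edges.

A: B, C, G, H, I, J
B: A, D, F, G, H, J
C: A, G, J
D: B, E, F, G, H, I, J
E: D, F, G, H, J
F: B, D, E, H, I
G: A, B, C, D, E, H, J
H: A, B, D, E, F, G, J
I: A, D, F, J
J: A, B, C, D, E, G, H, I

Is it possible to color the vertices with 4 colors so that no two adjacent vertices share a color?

No

D, E, G, H, J are pairwise adjacent (a clique of size 5), so at least 5 colors are needed.
So 4 colors are not enough.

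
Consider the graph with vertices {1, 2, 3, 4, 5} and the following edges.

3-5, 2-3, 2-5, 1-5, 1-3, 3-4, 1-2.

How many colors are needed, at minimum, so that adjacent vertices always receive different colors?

4

1, 2, 3, 5 are pairwise adjacent (a clique of size 4), so at least 4 colors are needed.
One proper 4-coloring: 1=b, 2=d, 3=a, 4=b, 5=c. Every edge joins two different colors.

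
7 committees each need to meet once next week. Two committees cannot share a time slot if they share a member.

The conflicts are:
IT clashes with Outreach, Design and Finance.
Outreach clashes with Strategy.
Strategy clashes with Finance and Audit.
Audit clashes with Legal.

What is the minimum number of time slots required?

2

Outreach and Strategy conflict, so at least 2 time slots are needed.
A valid assignment using 2 time slots: IT=1, Outreach=2, Strategy=1, Design=2, Finance=2, Audit=2, Legal=1. Every pair that conflicts lands in different time slots.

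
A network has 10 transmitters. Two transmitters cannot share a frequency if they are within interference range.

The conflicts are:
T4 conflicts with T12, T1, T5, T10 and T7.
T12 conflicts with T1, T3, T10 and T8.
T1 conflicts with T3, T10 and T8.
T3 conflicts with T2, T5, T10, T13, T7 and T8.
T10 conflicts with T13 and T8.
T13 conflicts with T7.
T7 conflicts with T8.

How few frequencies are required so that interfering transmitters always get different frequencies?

T12, T1, T3, T10, T8 are mutually in conflict, so at least 5 frequencies are needed.
5 frequencies suffice: T4=1, T12=5, T1=4, T3=1, T2=2, T5=2, T10=2, T13=3, T7=2, T8=3. Every pair that conflicts lands in different frequencies.

5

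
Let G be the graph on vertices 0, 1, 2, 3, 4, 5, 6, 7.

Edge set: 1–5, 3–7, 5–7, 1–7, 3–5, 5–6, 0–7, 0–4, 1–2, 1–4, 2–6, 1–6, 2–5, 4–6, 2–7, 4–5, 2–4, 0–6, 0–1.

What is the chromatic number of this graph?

1, 2, 4, 5, 6 are mutually adjacent (a clique of size 5), so at least 5 colors are needed.
5 colors suffice: color a → {1, 3}; color b → {0, 5}; color c → {4, 7}; color d → {6}; color e → {2}. No two adjacent vertices share a color.

5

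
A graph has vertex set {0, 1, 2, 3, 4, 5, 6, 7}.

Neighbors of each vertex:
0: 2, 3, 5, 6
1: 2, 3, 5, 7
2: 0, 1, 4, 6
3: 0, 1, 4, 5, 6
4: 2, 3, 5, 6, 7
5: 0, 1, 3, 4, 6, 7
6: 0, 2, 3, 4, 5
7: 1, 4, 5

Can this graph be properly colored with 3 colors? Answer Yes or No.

0, 3, 5, 6 are mutually adjacent (a clique of size 4), so at least 4 colors are needed.
So 3 colors are not enough.

No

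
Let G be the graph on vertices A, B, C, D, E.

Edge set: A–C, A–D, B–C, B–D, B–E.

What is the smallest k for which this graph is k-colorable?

2

A and C are adjacent, so at least 2 colors are needed.
2 colors suffice: color red → {A, B}; color blue → {C, D, E}. Each edge has distinct colors on its endpoints.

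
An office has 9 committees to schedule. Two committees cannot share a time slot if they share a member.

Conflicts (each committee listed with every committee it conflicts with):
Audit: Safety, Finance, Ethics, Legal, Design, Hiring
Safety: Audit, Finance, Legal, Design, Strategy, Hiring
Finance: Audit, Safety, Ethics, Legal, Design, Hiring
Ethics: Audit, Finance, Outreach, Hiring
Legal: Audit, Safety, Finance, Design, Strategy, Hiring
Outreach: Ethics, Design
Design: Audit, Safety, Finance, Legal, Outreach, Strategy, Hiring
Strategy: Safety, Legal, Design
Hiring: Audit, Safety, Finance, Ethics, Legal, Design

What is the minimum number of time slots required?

6

Audit, Safety, Finance, Legal, Design, Hiring all conflict with each other, so at least 6 time slots are needed.
6 time slots suffice: Audit=6, Safety=5, Finance=3, Ethics=1, Legal=4, Outreach=2, Design=1, Strategy=2, Hiring=2. No two conflicting committees share a time slot.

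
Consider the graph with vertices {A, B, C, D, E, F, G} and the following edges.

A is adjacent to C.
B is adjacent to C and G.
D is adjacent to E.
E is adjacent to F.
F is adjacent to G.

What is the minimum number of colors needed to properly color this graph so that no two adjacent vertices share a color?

2

F and G are adjacent, so at least 2 colors are needed.
2 colors suffice: A=2, B=2, C=1, D=2, E=1, F=2, G=1. Each edge has distinct colors on its endpoints.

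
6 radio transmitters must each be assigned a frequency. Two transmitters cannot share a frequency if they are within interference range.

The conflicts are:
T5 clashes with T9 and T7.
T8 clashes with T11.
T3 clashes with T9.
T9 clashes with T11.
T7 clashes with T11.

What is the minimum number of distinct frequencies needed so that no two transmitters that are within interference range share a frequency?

2

T8 and T11 conflict, so at least 2 frequencies are needed.
2 frequencies suffice: frequency 1 → {T8, T9, T7}; frequency 2 → {T5, T3, T11}. Every pair that conflicts lands in different frequencies.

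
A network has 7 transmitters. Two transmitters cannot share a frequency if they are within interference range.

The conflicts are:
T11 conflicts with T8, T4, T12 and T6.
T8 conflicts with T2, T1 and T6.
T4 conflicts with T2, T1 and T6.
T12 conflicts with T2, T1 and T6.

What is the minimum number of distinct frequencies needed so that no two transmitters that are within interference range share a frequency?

T11, T8, T6 pairwise conflict, so at least 3 frequencies are needed.
Using 3 frequencies: T11=1, T8=2, T4=2, T12=2, T2=1, T1=1, T6=3. No two conflicting transmitters share a frequency.

3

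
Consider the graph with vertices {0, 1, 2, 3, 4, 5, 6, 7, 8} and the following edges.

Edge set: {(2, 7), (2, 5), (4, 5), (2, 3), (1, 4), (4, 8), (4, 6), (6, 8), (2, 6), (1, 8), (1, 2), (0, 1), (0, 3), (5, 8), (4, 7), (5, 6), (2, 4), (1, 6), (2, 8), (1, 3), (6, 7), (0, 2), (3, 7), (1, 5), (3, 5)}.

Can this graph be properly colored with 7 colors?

The chromatic number is 6. 1, 2, 4, 5, 6, 8 are pairwise adjacent (a clique of size 6), so at least 6 colors are needed.
A valid assignment using 6 colors: 0=yellow, 1=blue, 2=red, 3=green, 4=purple, 5=yellow, 6=green, 7=blue, 8=orange.
Since 7 ≥ 6, a proper 7-coloring certainly exists.

Yes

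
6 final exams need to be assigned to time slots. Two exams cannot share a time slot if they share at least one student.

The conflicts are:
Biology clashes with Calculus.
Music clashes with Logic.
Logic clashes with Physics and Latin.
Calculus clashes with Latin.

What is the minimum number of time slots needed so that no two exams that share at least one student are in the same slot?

2

Logic and Latin conflict, so at least 2 time slots are needed.
2 time slots suffice: time slot 1 → {Logic, Calculus}; time slot 2 → {Biology, Music, Physics, Latin}. Each listed conflict is separated.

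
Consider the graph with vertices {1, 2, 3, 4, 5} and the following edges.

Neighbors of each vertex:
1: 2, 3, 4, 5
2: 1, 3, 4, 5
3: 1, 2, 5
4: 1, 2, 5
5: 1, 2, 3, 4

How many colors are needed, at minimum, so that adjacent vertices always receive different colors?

4

1, 2, 3, 5 form a clique, so at least 4 colors are needed.
4 colors suffice: 1=red, 2=blue, 3=yellow, 4=yellow, 5=green. Each edge has distinct colors on its endpoints.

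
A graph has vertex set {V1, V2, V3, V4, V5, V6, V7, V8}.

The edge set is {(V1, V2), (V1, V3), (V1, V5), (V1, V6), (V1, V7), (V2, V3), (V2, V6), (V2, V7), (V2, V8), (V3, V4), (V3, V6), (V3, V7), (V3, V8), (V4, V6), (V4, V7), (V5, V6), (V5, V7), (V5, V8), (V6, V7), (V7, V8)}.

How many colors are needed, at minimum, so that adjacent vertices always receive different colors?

V1, V2, V3, V6, V7 form a clique, so at least 5 colors are needed.
5 colors suffice: color R → {V7}; color B → {V6, V8}; color G → {V3, V5}; color Y → {V2, V4}; color P → {V1}. Every edge joins two different colors.

5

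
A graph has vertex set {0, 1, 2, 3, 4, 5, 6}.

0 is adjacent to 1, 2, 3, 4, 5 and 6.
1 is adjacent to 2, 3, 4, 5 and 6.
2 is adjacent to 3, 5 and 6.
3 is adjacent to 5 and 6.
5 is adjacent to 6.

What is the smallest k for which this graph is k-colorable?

0, 1, 2, 3, 5, 6 are pairwise adjacent (a clique of size 6), so at least 6 colors are needed.
6 colors suffice: 0=blue, 1=red, 2=purple, 3=orange, 4=green, 5=green, 6=yellow. Each edge has distinct colors on its endpoints.

6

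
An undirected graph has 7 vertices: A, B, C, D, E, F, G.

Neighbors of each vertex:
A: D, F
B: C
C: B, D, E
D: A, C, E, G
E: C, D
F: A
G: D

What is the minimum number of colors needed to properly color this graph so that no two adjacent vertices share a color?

C, D, E are mutually adjacent, so at least 3 colors are needed.
3 colors suffice: color red → {B, D, F}; color blue → {A, C, G}; color green → {E}. Each edge has distinct colors on its endpoints.

3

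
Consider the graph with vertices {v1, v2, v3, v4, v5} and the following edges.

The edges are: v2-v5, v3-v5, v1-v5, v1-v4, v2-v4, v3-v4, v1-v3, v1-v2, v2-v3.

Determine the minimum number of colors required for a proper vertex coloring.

v1, v2, v3, v4 are mutually adjacent (a clique of size 4), so at least 4 colors are needed.
One proper 4-coloring: v1=2, v2=1, v3=3, v4=4, v5=4. No two adjacent vertices share a color.

4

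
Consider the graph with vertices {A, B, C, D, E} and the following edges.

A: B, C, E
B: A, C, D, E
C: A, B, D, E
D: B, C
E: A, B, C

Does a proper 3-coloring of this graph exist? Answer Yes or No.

A, B, C, E are pairwise adjacent (a clique of size 4), so at least 4 colors are needed.
So 3 colors are not enough.

No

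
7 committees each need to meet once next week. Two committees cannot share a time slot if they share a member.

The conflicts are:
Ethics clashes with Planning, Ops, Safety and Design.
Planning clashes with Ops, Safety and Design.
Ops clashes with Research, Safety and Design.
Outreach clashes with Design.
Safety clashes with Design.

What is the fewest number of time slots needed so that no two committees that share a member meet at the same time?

5

Ethics, Planning, Ops, Safety, Design are mutually in conflict, so at least 5 time slots are needed.
5 time slots suffice: time slot 1 → {Research, Design}; time slot 2 → {Ops, Outreach}; time slot 3 → {Safety}; time slot 4 → {Planning}; time slot 5 → {Ethics}. Every pair that conflicts lands in different time slots.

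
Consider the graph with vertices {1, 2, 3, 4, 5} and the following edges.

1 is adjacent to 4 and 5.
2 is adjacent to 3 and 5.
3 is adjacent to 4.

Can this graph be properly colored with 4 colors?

The chromatic number is 3. The cycle 3-2-5-1-4-3 has odd length 5, so it cannot be 2-colored; at least 3 colors are needed.
3 colors suffice: color a → {3, 5}; color b → {1, 2}; color c → {4}.
Since 4 ≥ 3, a proper 4-coloring certainly exists.

Yes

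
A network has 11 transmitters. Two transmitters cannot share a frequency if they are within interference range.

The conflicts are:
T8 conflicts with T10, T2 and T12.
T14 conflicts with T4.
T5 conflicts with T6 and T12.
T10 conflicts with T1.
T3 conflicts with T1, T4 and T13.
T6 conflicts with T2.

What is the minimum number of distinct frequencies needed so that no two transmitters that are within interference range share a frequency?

The cycle T6-T2-T8-T12-T5-T6 has odd length 5, so it cannot be 2-colored; at least 3 frequencies are needed.
3 frequencies suffice: T8=1, T14=1, T5=1, T10=2, T3=1, T6=2, T2=3, T12=2, T1=3, T4=2, T13=2. Every pair that conflicts lands in different frequencies.

3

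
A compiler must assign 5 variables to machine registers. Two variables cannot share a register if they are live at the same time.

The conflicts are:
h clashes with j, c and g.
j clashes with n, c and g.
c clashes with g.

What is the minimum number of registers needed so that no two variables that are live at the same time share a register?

h, j, c, g all conflict with each other, so at least 4 registers are needed.
A valid assignment using 4 registers: h=3, j=1, n=2, c=2, g=4. Each listed conflict is separated.

4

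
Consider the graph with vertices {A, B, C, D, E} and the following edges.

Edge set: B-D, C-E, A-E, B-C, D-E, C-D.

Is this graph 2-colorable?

C, D, E are pairwise adjacent, so at least 3 colors are needed.
So 2 colors are not enough.

No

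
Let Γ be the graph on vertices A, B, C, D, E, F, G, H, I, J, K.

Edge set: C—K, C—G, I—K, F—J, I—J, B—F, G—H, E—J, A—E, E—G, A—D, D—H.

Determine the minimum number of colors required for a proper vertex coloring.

The cycle D-H-G-E-A-D has odd length 5, so it cannot be 2-colored; at least 3 colors are needed.
A valid assignment using 3 colors: A=green, B=red, C=blue, D=red, E=blue, F=blue, G=red, H=blue, I=blue, J=red, K=red. No two adjacent vertices share a color.

3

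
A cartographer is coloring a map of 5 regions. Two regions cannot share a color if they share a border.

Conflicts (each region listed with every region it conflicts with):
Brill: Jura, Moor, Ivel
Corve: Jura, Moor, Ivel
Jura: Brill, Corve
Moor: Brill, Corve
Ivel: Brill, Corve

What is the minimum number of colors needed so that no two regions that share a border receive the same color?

2

Brill and Moor conflict, so at least 2 colors are needed.
2 colors suffice: Brill=1, Corve=1, Jura=2, Moor=2, Ivel=2. Each listed conflict is separated.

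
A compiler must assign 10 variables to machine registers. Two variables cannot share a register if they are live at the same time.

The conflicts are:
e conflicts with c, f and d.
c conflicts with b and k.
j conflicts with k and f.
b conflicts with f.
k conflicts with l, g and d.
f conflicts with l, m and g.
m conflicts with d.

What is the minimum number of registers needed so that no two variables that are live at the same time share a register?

3

The cycle f-g-k-c-b-f has odd length 5, so it cannot be 2-colored; at least 3 registers are needed.
A valid assignment using 3 registers: e=2, c=3, j=2, b=2, k=1, f=1, l=2, m=2, g=2, d=3. Every pair that conflicts lands in different registers.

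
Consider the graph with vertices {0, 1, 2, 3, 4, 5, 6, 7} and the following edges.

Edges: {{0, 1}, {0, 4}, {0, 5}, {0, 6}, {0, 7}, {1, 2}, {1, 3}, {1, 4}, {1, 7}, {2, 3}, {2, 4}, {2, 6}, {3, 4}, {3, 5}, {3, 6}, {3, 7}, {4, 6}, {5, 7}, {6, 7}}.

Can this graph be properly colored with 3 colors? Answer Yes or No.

2, 3, 4, 6 are mutually adjacent (a clique of size 4), so at least 4 colors are needed.
So 3 colors are not enough.

No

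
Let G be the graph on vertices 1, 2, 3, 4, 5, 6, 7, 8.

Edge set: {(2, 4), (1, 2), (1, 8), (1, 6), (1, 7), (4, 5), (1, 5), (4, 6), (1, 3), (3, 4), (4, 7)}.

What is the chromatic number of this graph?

4 and 5 are adjacent, so at least 2 colors are needed.
2 colors suffice: 1=red, 2=blue, 3=blue, 4=red, 5=blue, 6=blue, 7=blue, 8=blue. Every edge joins two different colors.

2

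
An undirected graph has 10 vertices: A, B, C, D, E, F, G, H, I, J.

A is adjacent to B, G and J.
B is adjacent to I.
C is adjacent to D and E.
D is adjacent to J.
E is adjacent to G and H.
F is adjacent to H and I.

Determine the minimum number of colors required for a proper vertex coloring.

3

The cycle A-B-I-F-H-E-G-A has odd length 7, so it cannot be 2-colored; at least 3 colors are needed.
3 colors suffice: A=1, B=3, C=2, D=1, E=1, F=1, G=2, H=2, I=2, J=2. Each edge has distinct colors on its endpoints.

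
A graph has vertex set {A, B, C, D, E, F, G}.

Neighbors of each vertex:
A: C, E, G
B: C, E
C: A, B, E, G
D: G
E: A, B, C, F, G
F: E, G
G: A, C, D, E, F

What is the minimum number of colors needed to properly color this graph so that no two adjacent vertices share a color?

4

A, C, E, G are pairwise adjacent (a clique of size 4), so at least 4 colors are needed.
4 colors suffice: color 1 → {B, G}; color 2 → {D, E}; color 3 → {C, F}; color 4 → {A}. No two adjacent vertices share a color.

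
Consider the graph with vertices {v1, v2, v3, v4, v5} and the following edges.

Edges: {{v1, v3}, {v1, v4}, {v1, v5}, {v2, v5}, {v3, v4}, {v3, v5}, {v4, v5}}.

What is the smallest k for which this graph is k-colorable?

4

v1, v3, v4, v5 form a clique, so at least 4 colors are needed.
4 colors suffice: color 1 → {v5}; color 2 → {v2, v4}; color 3 → {v1}; color 4 → {v3}. Each edge has distinct colors on its endpoints.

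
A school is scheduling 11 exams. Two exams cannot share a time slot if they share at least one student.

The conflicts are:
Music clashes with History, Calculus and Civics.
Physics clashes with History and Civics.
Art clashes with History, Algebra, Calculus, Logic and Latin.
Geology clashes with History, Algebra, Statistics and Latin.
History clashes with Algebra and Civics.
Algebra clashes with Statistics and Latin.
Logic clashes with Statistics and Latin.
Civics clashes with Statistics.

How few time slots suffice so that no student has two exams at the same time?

3

Geology, Algebra, Latin are mutually in conflict, so at least 3 time slots are needed.
3 time slots suffice: time slot 1 → {History, Calculus, Statistics, Latin}; time slot 2 → {Algebra, Logic, Civics}; time slot 3 → {Music, Physics, Art, Geology}. Each listed conflict is separated.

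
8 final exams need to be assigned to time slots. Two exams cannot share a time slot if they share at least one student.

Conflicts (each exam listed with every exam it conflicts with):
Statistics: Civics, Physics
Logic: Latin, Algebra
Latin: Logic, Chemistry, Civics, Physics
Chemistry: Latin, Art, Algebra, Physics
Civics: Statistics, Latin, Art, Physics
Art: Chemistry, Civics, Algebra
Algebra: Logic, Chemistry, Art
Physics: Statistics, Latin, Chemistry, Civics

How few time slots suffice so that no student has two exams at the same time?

Chemistry, Art, Algebra pairwise conflict, so at least 3 time slots are needed.
3 time slots suffice: time slot 1 → {Logic, Chemistry, Civics}; time slot 2 → {Art, Physics}; time slot 3 → {Statistics, Latin, Algebra}. No two conflicting exams share a time slot.

3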